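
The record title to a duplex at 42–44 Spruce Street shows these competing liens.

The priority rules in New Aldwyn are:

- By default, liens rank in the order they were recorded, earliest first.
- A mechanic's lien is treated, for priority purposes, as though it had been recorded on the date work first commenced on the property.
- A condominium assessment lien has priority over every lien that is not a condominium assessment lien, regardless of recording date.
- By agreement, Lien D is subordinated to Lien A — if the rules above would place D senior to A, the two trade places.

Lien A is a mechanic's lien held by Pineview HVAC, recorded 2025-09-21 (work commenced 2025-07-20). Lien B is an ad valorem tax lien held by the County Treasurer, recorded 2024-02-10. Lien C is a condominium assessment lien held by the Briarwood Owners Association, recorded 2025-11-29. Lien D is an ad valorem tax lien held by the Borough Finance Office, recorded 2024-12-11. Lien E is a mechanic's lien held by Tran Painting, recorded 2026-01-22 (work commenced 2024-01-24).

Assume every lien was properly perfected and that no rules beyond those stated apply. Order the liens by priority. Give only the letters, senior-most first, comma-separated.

First, effective dates: A relates back to 2025-07-20 (work commenced); E's effective date is 2024-01-24, when work began.
C is a condominium assessment lien, so it outranks all other liens regardless of date.
The other liens, earliest effective date first: E (2024-01-24), B (2024-02-10), D (2024-12-11), A (2025-07-20).
D is senior to A before the subordination, so the two trade places.

C, E, B, A, D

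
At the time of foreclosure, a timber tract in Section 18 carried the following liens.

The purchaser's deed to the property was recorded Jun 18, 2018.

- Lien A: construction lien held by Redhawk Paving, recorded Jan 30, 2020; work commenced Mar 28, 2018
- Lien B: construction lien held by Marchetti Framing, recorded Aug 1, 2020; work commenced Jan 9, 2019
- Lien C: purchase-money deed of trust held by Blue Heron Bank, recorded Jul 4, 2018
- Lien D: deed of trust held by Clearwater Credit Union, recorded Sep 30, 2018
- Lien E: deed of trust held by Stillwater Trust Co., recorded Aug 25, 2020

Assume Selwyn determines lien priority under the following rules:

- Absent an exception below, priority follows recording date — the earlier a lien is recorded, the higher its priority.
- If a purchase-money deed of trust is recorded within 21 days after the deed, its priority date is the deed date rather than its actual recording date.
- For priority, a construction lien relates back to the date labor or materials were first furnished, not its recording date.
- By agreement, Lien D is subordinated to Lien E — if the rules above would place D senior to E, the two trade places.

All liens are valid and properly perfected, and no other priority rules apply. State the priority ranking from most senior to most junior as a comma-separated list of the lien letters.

A, C, E, B, D

Effective dates after the stated exceptions: A's effective date is Mar 28, 2018, when work began; B is treated as recorded Jan 9, 2019, the work-commencement date; C was recorded within the 21-day window, so its effective date is the deed date Jun 18, 2018.
By effective date: A (Mar 28, 2018), C (Jun 18, 2018), D (Sep 30, 2018), B (Jan 9, 2019), E (Aug 25, 2020).
D would otherwise be senior to E, so under the subordination agreement D and E exchange positions.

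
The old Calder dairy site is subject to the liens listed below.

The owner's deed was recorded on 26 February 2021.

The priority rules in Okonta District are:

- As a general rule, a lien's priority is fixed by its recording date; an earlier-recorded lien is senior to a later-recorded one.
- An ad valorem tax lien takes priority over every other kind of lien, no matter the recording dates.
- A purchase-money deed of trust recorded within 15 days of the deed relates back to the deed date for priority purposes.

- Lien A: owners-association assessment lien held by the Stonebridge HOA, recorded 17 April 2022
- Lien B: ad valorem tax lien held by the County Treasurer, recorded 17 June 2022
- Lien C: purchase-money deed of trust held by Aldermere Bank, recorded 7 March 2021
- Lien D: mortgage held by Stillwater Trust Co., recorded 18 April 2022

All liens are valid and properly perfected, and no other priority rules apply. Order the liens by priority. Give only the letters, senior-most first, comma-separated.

Effective dates after the stated exceptions: C's effective date is the deed date, 26 February 2021.
B is an ad valorem tax lien, so it outranks all other liens regardless of date.
Ordering the rest by effective date: C (26 February 2021), A (17 April 2022), D (18 April 2022).

B, C, A, D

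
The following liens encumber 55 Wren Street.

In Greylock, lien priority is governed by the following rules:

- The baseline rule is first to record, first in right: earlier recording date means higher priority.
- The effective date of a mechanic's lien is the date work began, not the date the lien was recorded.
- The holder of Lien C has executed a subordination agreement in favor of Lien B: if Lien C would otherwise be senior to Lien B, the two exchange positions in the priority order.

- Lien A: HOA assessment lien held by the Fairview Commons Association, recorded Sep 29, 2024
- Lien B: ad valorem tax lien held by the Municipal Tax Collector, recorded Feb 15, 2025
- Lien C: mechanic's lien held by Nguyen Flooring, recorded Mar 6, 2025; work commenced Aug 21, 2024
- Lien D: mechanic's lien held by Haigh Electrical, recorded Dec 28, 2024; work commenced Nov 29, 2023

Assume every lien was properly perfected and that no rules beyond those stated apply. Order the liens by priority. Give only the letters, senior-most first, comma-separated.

D, B, A, C

Effective dates after the stated exceptions: C is treated as recorded Aug 21, 2024, the work-commencement date; D's effective date is Nov 29, 2023, when work began.
By effective date, earliest first: D (Nov 29, 2023), C (Aug 21, 2024), A (Sep 29, 2024), B (Feb 15, 2025).
The subordination applies — C was senior to B — so C and B swap.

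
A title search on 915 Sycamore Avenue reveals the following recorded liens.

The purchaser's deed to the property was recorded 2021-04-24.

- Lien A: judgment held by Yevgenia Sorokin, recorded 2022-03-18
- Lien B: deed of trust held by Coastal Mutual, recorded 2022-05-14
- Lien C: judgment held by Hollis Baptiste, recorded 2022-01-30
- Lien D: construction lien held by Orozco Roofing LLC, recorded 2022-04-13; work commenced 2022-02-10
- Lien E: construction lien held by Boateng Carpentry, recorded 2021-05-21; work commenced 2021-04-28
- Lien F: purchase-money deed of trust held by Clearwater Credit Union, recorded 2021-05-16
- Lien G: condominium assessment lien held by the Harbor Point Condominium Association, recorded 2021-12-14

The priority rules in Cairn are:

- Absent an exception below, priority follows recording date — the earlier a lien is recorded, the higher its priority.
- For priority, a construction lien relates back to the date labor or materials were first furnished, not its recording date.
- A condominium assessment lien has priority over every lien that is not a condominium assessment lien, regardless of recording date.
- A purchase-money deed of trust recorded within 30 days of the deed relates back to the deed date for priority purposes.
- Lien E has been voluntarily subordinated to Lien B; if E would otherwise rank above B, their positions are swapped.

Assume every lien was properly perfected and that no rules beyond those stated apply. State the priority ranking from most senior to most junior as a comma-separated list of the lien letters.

Adjusting effective dates: D is treated as recorded 2022-02-10, the work-commencement date; E's effective date is 2021-04-28, when work began; F was recorded within the 30-day window, so its effective date is the deed date 2021-04-24.
G is a condominium assessment lien, so it outranks all other liens regardless of date.
Ordering the rest by effective date: F (2021-04-24), E (2021-04-28), C (2022-01-30), D (2022-02-10), A (2022-03-18), B (2022-05-14).
The subordination applies — E was senior to B — so E and B swap.

G, F, B, C, D, A, E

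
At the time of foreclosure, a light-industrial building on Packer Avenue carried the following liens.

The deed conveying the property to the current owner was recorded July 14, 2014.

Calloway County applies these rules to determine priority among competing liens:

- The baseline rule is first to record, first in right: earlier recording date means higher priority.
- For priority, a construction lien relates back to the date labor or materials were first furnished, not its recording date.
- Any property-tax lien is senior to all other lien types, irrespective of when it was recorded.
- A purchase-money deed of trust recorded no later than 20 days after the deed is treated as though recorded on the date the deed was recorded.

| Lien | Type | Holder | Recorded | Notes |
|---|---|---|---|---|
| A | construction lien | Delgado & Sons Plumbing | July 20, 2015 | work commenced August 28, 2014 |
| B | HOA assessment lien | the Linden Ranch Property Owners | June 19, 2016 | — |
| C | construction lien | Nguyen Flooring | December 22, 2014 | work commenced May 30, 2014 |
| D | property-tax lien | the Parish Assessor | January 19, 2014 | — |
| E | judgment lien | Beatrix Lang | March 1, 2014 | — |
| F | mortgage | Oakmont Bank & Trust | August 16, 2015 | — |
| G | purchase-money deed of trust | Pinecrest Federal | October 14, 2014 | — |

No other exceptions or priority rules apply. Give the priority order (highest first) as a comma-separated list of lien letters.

First, effective dates: A is treated as recorded August 28, 2014, the work-commencement date; C's effective date is May 30, 2014, when work began; G was recorded 92 days after the deed, outside the 20-day window, so it keeps its recording date.
D is a property-tax lien, so it outranks all other liens regardless of date.
Ordering the rest by effective date: E (March 1, 2014), C (May 30, 2014), A (August 28, 2014), G (October 14, 2014), F (August 16, 2015), B (June 19, 2016).

D, E, C, A, G, F, B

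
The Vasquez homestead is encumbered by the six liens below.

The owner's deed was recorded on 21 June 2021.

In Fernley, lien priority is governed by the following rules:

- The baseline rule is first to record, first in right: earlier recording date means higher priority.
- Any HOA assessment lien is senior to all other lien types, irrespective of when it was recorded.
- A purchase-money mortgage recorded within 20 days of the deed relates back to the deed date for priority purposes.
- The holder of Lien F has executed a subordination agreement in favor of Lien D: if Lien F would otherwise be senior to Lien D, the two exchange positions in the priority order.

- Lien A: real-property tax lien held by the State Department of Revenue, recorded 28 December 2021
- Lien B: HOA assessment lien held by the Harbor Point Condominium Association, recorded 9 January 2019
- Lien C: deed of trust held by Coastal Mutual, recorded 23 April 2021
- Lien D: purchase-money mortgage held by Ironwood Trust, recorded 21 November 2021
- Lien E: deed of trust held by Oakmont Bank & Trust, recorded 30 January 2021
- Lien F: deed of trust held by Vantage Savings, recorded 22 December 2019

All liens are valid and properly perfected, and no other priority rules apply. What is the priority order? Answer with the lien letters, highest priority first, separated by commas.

B, D, E, C, F, A

Adjusting effective dates: D was recorded 153 days after the deed — beyond 20 days — so no relation-back applies.
As an HOA assessment lien, B is senior to every other lien.
Remaining liens by effective date: F (22 December 2019), E (30 January 2021), C (23 April 2021), D (21 November 2021), A (28 December 2021).
F is senior to D before the subordination, so the two trade places.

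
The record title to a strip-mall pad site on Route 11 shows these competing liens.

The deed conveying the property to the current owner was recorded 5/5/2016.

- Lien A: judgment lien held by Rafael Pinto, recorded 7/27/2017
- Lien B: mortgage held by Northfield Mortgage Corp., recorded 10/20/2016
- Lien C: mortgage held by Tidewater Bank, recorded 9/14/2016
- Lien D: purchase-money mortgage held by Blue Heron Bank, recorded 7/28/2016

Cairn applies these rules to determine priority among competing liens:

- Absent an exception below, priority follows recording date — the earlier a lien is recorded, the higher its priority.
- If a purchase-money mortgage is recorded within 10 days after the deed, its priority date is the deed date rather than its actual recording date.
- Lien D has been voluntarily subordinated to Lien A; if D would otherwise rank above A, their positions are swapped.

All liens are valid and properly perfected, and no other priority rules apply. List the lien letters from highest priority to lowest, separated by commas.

A, C, B, D

Adjusting effective dates: D was recorded 84 days after the deed — beyond 10 days — so no relation-back applies.
By effective date: D (7/28/2016), C (9/14/2016), B (10/20/2016), A (7/27/2017).
Because D would otherwise rank above A, the subordination swaps them.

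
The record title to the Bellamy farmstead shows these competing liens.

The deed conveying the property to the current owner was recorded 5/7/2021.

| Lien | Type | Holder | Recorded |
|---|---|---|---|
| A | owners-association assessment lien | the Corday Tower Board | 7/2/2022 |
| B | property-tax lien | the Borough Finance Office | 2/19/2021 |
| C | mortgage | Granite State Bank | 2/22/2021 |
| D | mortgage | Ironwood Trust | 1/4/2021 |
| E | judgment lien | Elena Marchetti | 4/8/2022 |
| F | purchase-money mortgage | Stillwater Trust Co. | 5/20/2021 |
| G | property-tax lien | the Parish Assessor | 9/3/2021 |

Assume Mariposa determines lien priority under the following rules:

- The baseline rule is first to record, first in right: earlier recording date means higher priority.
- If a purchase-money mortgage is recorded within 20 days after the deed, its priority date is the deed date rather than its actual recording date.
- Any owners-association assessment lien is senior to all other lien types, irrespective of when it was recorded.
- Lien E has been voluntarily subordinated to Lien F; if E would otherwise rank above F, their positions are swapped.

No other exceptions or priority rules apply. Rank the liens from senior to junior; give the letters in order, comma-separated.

First, effective dates: F was recorded within the 20-day window, so its effective date is the deed date 5/7/2021.
A is an owners-association assessment lien, so it outranks all other liens regardless of date.
Among the remaining liens, by effective date: D (1/4/2021), B (2/19/2021), C (2/22/2021), F (5/7/2021), G (9/3/2021), E (4/8/2022).
E already ranks below F; the subordination has no effect.

A, D, B, C, F, G, E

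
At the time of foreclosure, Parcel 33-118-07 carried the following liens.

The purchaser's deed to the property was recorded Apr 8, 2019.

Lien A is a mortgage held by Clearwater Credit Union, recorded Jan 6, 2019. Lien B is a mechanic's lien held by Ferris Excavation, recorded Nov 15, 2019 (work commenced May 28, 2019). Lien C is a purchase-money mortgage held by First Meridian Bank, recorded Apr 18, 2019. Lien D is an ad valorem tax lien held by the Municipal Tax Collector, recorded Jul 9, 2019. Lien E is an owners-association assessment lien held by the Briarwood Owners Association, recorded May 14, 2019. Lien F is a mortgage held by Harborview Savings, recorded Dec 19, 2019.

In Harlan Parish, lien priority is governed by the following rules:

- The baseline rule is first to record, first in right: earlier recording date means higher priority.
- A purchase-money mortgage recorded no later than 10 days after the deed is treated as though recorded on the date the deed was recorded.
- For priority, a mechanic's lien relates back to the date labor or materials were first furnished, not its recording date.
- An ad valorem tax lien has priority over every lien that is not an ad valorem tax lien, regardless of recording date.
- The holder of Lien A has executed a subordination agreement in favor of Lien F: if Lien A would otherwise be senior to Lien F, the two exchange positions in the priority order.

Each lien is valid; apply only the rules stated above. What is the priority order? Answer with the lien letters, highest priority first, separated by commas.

D, F, C, E, B, A

Adjusting effective dates: B relates back to May 28, 2019 (work commenced); C was recorded within the 10-day window, so its effective date is the deed date Apr 8, 2019.
D is an ad valorem tax lien and takes priority over every other lien.
Among the remaining liens, by effective date: A (Jan 6, 2019), C (Apr 8, 2019), E (May 14, 2019), B (May 28, 2019), F (Dec 19, 2019).
The subordination applies — A was senior to F — so A and F swap.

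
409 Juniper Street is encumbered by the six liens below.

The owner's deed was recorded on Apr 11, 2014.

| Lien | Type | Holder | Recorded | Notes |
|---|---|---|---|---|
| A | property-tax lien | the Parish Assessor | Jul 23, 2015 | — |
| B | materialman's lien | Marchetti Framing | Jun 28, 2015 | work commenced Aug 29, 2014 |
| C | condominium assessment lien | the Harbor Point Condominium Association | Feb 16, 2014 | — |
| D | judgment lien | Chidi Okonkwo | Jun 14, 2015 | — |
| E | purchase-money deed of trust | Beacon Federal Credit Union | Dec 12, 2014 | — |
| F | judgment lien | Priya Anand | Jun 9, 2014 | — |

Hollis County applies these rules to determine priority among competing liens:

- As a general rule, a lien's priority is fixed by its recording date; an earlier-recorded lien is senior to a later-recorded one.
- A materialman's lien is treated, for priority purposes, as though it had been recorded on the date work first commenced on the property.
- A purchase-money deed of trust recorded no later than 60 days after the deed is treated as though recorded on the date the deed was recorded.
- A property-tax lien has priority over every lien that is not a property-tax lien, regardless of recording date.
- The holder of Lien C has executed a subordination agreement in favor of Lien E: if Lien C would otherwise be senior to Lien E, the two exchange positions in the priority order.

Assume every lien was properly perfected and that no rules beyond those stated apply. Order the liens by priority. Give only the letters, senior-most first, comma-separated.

First, effective dates: B's effective date is Aug 29, 2014, when work began; E was recorded 245 days after the deed, outside the 60-day window, so it keeps its recording date.
A, as a property-tax lien, has superpriority and ranks first.
Among the remaining liens, by effective date: C (Feb 16, 2014), F (Jun 9, 2014), B (Aug 29, 2014), E (Dec 12, 2014), D (Jun 14, 2015).
Because C would otherwise rank above E, the subordination swaps them.

A, E, F, B, C, D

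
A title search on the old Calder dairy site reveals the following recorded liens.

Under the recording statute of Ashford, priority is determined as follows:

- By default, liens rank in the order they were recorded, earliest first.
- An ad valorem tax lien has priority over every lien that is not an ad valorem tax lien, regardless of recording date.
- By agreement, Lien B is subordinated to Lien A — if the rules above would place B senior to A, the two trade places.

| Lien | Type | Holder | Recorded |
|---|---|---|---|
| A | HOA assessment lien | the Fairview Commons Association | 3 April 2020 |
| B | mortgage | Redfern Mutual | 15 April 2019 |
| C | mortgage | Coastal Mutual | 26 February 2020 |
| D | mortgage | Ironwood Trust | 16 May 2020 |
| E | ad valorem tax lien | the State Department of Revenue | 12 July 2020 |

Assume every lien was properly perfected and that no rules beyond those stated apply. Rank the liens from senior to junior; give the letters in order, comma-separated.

E is an ad valorem tax lien, so it outranks all other liens regardless of date.
Ordering the rest by effective date: B (15 April 2019), C (26 February 2020), A (3 April 2020), D (16 May 2020).
B would otherwise be senior to A, so under the subordination agreement B and A exchange positions.

E, A, C, B, D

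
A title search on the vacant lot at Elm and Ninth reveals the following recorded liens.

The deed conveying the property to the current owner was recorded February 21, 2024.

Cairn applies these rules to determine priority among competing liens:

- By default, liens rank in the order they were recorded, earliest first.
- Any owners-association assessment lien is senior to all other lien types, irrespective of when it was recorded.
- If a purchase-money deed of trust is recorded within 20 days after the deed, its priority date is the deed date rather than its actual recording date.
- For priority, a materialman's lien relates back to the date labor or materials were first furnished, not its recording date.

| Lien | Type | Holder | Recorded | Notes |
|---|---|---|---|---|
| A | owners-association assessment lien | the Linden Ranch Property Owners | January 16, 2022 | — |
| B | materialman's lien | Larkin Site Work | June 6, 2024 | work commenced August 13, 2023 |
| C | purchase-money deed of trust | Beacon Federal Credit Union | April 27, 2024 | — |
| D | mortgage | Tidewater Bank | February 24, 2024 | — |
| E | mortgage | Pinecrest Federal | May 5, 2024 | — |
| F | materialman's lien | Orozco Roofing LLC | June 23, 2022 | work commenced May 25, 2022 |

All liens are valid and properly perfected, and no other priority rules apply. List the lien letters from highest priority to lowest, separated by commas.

Effective dates: B relates back to August 13, 2023 (work commenced); C was recorded 66 days after the deed — beyond 20 days — so no relation-back applies; F is treated as recorded May 25, 2022, the work-commencement date.
A is an owners-association assessment lien, so it outranks all other liens regardless of date.
Among the remaining liens, by effective date: F (May 25, 2022), B (August 13, 2023), D (February 24, 2024), C (April 27, 2024), E (May 5, 2024).

A, F, B, D, C, E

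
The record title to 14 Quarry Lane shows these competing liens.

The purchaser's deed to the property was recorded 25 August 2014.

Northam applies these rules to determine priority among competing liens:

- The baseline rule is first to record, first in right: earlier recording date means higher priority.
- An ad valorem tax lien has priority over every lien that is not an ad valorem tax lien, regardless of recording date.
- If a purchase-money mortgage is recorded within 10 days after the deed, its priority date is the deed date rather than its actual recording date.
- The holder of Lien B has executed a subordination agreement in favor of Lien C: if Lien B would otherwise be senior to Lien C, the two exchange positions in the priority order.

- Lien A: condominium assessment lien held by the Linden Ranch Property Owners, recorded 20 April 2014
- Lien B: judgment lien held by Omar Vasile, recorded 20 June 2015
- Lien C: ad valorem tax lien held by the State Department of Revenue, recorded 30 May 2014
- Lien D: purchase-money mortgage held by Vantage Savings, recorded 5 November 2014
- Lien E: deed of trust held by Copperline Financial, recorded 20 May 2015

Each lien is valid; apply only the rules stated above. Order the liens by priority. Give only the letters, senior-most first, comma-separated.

C, A, D, E, B

Adjusting effective dates: D was recorded 72 days after the deed — beyond 10 days — so no relation-back applies.
C, as an ad valorem tax lien, has superpriority and ranks first.
Remaining liens by effective date: A (20 April 2014), D (5 November 2014), E (20 May 2015), B (20 June 2015).
B already ranks below C; the subordination has no effect.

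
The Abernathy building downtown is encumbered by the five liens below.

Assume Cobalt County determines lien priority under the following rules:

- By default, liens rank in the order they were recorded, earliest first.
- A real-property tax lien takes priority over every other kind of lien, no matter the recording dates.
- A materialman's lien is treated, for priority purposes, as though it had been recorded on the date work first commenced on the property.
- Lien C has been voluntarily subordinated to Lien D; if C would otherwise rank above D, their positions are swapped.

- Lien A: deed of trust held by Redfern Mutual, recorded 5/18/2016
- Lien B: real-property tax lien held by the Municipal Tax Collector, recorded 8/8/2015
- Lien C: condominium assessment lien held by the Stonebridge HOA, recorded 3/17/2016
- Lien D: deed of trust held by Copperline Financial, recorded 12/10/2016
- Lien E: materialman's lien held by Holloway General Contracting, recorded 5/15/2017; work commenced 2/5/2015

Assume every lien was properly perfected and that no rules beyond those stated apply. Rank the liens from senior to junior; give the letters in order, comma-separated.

Effective dates: E's effective date is 2/5/2015, when work began.
B is a real-property tax lien, so it outranks all other liens regardless of date.
The other liens, earliest effective date first: E (2/5/2015), C (3/17/2016), A (5/18/2016), D (12/10/2016).
The subordination applies — C was senior to D — so C and D swap.

B, E, D, A, C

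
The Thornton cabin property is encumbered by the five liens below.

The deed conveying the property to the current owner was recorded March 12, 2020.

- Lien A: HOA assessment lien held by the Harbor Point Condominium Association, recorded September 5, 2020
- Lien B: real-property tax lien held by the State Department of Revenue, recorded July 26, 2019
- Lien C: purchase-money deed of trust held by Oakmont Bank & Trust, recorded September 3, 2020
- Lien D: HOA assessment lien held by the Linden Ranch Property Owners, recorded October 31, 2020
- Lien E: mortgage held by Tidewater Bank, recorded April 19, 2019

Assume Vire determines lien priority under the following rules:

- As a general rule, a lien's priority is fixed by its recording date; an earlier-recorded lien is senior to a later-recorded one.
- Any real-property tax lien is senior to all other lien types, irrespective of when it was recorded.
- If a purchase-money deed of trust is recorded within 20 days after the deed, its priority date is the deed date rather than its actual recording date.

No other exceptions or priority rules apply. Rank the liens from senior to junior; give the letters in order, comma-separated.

First, effective dates: C missed the 20-day window (175 days after the deed), so its recording date stands.
B is a real-property tax lien and takes priority over every other lien.
Among the remaining liens, by effective date: E (April 19, 2019), C (September 3, 2020), A (September 5, 2020), D (October 31, 2020).

B, E, C, A, D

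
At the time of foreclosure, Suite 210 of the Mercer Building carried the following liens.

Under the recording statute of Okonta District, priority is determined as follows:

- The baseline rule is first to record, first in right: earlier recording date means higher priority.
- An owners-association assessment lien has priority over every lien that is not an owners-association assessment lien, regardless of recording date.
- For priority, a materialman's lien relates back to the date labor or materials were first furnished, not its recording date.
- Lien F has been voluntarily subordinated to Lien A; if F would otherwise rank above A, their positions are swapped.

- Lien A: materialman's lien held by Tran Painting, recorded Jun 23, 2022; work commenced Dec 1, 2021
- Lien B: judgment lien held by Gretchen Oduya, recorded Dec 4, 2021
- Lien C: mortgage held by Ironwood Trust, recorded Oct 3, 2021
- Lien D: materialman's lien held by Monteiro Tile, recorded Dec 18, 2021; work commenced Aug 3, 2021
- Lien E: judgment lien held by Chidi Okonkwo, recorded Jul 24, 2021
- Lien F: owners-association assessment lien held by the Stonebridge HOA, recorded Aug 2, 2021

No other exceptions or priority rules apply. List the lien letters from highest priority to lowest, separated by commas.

A, E, D, C, F, B

Adjusting effective dates: A relates back to Dec 1, 2021 (work commenced); D's effective date is Aug 3, 2021, when work began.
F is an owners-association assessment lien and takes priority over every other lien.
Ordering the rest by effective date: E (Jul 24, 2021), D (Aug 3, 2021), C (Oct 3, 2021), A (Dec 1, 2021), B (Dec 4, 2021).
Because F would otherwise rank above A, the subordination swaps them.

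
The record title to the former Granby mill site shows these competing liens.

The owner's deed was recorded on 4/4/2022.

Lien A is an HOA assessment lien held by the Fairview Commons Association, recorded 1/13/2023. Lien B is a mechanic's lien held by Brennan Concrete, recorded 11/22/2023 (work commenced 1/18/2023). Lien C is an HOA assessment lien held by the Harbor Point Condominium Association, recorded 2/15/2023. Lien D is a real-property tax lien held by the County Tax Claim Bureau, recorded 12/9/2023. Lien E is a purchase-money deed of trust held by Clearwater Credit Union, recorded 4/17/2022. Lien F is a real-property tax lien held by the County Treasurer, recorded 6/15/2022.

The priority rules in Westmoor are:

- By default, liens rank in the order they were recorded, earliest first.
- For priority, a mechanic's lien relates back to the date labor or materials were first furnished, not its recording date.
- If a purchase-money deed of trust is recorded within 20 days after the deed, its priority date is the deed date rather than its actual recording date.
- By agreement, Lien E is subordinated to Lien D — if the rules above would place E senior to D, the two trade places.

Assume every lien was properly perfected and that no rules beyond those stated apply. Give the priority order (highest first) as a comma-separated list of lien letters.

D, F, A, B, C, E

Effective dates after the stated exceptions: B relates back to 1/18/2023 (work commenced); E relates back to the deed date 4/4/2022.
Ordering by effective date: E (4/4/2022), F (6/15/2022), A (1/13/2023), B (1/18/2023), C (2/15/2023), D (12/9/2023).
The subordination applies — E was senior to D — so E and D swap.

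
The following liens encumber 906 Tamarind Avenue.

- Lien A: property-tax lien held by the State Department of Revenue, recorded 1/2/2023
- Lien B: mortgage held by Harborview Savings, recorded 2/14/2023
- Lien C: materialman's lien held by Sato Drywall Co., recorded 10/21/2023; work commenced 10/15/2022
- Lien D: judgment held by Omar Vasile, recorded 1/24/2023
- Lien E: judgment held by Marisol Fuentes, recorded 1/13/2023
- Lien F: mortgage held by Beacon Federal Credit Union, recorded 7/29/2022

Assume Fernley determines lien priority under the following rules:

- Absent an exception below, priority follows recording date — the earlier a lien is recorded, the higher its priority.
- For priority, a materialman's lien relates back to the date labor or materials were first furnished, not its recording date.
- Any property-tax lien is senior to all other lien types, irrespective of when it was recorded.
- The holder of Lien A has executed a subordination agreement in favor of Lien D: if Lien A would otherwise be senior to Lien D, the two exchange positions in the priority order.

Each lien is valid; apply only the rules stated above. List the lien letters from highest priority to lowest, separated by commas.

D, F, C, E, A, B

Effective dates: C is treated as recorded 10/15/2022, the work-commencement date.
As a property-tax lien, A is senior to every other lien.
Among the remaining liens, by effective date: F (7/29/2022), C (10/15/2022), E (1/13/2023), D (1/24/2023), B (2/14/2023).
Because A would otherwise rank above D, the subordination swaps them.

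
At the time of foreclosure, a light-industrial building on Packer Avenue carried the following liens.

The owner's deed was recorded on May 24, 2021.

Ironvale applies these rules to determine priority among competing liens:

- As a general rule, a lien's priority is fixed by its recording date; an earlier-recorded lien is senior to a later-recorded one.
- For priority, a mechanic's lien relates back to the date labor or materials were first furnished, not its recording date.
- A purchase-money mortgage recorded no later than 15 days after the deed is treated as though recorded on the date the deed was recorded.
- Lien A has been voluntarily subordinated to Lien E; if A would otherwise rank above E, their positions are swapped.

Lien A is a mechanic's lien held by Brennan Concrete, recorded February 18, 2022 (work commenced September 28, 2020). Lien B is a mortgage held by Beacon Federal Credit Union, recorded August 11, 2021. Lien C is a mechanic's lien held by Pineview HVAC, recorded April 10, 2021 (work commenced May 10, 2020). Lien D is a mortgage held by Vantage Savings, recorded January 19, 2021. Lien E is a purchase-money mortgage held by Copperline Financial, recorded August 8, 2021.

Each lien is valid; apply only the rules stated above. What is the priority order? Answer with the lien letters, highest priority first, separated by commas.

C, E, D, A, B

First, effective dates: A is treated as recorded September 28, 2020, the work-commencement date; C is treated as recorded May 10, 2020, the work-commencement date; E missed the 15-day window (76 days after the deed), so its recording date stands.
Sorted by effective date: C (May 10, 2020), A (September 28, 2020), D (January 19, 2021), E (August 8, 2021), B (August 11, 2021).
A would otherwise be senior to E, so under the subordination agreement A and E exchange positions.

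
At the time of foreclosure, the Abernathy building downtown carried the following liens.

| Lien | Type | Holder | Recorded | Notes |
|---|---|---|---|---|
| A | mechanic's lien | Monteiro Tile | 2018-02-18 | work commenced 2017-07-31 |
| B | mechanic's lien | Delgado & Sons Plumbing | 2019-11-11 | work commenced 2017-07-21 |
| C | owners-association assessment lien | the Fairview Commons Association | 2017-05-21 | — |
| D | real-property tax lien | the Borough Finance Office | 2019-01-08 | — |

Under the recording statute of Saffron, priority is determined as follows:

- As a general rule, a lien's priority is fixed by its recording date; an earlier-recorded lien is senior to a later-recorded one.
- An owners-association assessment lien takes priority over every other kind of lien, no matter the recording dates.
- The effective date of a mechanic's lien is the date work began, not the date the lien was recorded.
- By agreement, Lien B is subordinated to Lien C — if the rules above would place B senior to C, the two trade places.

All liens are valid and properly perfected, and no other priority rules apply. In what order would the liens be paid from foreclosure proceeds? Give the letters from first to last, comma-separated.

C, B, A, D

Adjusting effective dates: A relates back to 2017-07-31 (work commenced); B is treated as recorded 2017-07-21, the work-commencement date.
As an owners-association assessment lien, C is senior to every other lien.
The other liens, earliest effective date first: B (2017-07-21), A (2017-07-31), D (2019-01-08).
B is already junior to C, so the subordination agreement changes nothing.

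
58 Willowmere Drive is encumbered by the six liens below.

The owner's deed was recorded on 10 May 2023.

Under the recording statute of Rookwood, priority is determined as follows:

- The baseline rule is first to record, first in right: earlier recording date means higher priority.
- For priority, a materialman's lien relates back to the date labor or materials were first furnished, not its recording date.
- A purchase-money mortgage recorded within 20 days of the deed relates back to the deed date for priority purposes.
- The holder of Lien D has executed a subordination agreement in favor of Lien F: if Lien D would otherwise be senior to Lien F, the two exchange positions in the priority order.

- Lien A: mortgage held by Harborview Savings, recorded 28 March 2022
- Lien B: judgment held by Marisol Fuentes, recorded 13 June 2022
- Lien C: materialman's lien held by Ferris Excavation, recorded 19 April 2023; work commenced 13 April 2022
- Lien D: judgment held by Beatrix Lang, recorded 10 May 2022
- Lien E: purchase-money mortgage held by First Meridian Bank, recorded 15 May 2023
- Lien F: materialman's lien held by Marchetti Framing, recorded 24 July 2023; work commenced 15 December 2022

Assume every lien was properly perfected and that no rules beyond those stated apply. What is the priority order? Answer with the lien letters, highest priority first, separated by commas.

First, effective dates: C is treated as recorded 13 April 2022, the work-commencement date; E relates back to the deed date 10 May 2023; F's effective date is 15 December 2022, when work began.
By effective date: A (28 March 2022), C (13 April 2022), D (10 May 2022), B (13 June 2022), F (15 December 2022), E (10 May 2023).
D would otherwise be senior to F, so under the subordination agreement D and F exchange positions.

A, C, F, B, D, E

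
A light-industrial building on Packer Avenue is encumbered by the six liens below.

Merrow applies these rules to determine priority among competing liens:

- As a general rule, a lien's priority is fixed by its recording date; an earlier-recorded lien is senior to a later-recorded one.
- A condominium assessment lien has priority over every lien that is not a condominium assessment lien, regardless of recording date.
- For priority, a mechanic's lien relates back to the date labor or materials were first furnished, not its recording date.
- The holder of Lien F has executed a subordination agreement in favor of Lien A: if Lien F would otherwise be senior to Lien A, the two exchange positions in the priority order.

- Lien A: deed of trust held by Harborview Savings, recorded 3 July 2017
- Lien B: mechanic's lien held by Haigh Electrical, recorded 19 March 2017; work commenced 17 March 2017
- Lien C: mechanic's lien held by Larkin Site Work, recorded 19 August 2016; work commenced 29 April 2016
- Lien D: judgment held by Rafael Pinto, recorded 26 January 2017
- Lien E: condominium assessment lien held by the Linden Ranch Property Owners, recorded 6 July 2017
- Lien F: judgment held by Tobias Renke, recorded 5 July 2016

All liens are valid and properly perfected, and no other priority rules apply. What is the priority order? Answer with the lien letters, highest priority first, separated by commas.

First, effective dates: B is treated as recorded 17 March 2017, the work-commencement date; C relates back to 29 April 2016 (work commenced).
As a condominium assessment lien, E is senior to every other lien.
Among the remaining liens, by effective date: C (29 April 2016), F (5 July 2016), D (26 January 2017), B (17 March 2017), A (3 July 2017).
F would otherwise be senior to A, so under the subordination agreement F and A exchange positions.

E, C, A, D, B, F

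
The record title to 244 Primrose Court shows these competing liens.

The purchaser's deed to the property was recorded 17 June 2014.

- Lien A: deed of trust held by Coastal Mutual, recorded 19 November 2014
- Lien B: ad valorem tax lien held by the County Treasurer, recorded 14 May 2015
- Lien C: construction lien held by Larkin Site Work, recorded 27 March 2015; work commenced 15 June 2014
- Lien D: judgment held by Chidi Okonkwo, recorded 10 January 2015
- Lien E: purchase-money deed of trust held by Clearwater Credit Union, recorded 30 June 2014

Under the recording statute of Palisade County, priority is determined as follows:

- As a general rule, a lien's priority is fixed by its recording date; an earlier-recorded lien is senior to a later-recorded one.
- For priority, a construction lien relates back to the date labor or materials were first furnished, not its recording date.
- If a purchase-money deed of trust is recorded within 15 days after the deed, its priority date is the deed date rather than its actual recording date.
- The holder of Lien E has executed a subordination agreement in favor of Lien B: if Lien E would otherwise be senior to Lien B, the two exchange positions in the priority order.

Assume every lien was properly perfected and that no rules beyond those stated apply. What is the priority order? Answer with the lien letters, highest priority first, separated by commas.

Effective dates after the stated exceptions: C relates back to 15 June 2014 (work commenced); E was recorded within the 15-day window, so its effective date is the deed date 17 June 2014.
By effective date: C (15 June 2014), E (17 June 2014), A (19 November 2014), D (10 January 2015), B (14 May 2015).
E would otherwise be senior to B, so under the subordination agreement E and B exchange positions.

C, B, A, D, E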